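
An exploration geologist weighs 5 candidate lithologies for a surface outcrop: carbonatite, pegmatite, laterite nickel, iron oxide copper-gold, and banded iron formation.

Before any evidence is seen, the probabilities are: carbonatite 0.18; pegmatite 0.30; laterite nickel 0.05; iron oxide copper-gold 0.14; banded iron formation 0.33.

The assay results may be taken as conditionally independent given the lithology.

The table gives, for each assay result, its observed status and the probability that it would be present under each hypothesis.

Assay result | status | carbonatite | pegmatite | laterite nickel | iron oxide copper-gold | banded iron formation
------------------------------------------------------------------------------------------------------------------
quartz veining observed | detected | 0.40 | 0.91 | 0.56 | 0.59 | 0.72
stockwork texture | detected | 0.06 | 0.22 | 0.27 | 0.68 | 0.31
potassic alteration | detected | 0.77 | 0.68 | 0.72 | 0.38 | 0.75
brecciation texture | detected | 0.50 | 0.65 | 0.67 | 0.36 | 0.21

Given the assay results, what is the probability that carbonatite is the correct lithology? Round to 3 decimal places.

By Bayes' rule with conditional independence, the unnormalized weight for each hypothesis is prior × ∏ likelihoods:
  carbonatite: 0.18 × 0.40 × 0.06 × 0.77 × 0.50 = 0.0016632
  pegmatite: 0.30 × 0.91 × 0.22 × 0.68 × 0.65 = 0.026547
  laterite nickel: 0.05 × 0.56 × 0.27 × 0.72 × 0.67 = 0.0036469
  iron oxide copper-gold: 0.14 × 0.59 × 0.68 × 0.38 × 0.36 = 0.0076838
  banded iron formation: 0.33 × 0.72 × 0.31 × 0.75 × 0.21 = 0.011601
The unnormalized weights sum to 0.051141.
P(carbonatite | evidence) = 0.0016632 / 0.051141 ≈ 0.033.

0.033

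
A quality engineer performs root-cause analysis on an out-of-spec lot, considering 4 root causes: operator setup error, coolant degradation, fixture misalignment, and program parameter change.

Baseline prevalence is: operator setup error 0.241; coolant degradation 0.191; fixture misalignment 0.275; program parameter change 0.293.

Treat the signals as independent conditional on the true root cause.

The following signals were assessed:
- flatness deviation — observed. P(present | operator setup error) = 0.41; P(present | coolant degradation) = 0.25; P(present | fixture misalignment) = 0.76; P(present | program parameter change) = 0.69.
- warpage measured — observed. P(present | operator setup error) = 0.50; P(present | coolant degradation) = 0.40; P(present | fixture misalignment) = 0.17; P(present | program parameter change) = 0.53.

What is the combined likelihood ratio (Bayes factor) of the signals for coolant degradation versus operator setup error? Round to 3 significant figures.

0.488

The Bayes factor is the ratio of the joint likelihoods of the signal pattern under the two hypotheses.
  coolant degradation: 0.25 × 0.40 = 0.1
  operator setup error: 0.41 × 0.50 = 0.205
Bayes factor = 0.1 / 0.205 ≈ 0.488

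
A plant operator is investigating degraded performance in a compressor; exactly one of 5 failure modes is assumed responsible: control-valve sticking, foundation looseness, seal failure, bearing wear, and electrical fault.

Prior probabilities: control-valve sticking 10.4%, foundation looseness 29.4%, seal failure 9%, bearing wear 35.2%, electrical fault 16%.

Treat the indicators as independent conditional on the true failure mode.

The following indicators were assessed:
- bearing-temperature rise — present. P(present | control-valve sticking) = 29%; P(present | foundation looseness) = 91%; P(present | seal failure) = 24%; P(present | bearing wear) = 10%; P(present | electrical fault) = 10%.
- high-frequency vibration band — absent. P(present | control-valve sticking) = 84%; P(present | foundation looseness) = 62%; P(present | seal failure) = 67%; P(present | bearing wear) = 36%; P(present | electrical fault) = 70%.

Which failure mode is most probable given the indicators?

foundation looseness

By Bayes' rule with conditional independence, the unnormalized weight for each hypothesis is prior × ∏ likelihoods (using 1 − P(present | H) for each absent indicator):
  control-valve sticking: 0.104 × 0.29 × (1 − 0.84) = 0.0048256
  foundation looseness: 0.294 × 0.91 × (1 − 0.62) = 0.10167
  seal failure: 0.090 × 0.24 × (1 − 0.67) = 0.007128
  bearing wear: 0.352 × 0.10 × (1 − 0.36) = 0.022528
  electrical fault: 0.160 × 0.10 × (1 − 0.70) = 0.0048
Normalizing constant Z = 0.0048256 + 0.10167 + 0.007128 + 0.022528 + 0.0048 = 0.14095.
P(control-valve sticking | evidence) ≈ 0.0048256 / 0.14095 ≈ 0.034
P(foundation looseness | evidence) ≈ 0.10167 / 0.14095 ≈ 0.721
P(seal failure | evidence) ≈ 0.007128 / 0.14095 ≈ 0.051
P(bearing wear | evidence) ≈ 0.022528 / 0.14095 ≈ 0.160
P(electrical fault | evidence) ≈ 0.0048 / 0.14095 ≈ 0.034
The largest is 0.721, so foundation looseness is most probable.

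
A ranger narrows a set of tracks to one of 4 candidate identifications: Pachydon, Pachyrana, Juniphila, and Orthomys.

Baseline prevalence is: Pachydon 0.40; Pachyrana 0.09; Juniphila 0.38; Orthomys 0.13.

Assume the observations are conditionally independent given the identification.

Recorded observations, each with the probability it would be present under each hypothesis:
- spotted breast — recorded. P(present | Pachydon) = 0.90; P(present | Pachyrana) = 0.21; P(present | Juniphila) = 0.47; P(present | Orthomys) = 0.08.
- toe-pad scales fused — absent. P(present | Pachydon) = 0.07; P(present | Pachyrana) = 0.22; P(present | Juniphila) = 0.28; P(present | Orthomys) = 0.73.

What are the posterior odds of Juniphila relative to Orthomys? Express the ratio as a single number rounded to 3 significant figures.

45.8

Unnormalized posterior weight (prior times the observation likelihoods) for each of the two hypotheses (using 1 − P(present | H) for each absent observation):
  Juniphila: 0.38 × 0.47 × (1 − 0.28) = 0.12859
  Orthomys: 0.13 × 0.08 × (1 − 0.73) = 0.002808
Odds(Juniphila : Orthomys) = 0.12859 / 0.002808 ≈ 45.8.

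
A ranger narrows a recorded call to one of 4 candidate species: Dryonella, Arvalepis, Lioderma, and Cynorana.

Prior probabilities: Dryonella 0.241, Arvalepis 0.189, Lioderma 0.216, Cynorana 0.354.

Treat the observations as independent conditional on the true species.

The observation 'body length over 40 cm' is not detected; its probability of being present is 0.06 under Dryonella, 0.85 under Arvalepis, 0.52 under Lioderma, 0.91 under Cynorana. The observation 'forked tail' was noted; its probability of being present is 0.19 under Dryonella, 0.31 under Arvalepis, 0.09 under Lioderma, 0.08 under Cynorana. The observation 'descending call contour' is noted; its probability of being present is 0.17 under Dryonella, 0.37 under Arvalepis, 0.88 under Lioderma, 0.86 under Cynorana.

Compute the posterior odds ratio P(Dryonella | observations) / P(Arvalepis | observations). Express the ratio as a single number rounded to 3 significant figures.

2.25

Unnormalized posterior weight (prior times the observation likelihoods) for each of the two hypotheses (using 1 − P(present | H) for each absent observation):
  Dryonella: 0.241 × (1 − 0.06) × 0.19 × 0.17 = 0.0073172
  Arvalepis: 0.189 × (1 − 0.85) × 0.31 × 0.37 = 0.0032517
Odds(Dryonella : Arvalepis) = 0.0073172 / 0.0032517 ≈ 2.25.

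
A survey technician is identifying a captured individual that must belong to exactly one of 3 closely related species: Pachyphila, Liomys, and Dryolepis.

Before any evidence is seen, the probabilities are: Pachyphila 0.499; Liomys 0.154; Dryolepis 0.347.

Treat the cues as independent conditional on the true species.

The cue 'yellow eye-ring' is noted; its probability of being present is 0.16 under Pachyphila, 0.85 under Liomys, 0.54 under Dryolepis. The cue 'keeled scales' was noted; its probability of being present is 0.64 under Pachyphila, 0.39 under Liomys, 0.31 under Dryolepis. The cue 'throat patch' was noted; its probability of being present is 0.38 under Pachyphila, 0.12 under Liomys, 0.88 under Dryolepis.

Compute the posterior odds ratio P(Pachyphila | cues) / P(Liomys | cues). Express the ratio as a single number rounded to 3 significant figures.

The normalizing constant cancels in an odds ratio, so compute prior × likelihood for the two hypotheses only:
  Pachyphila: 0.499 × 0.16 × 0.64 × 0.38 = 0.019417
  Liomys: 0.154 × 0.85 × 0.39 × 0.12 = 0.0061261
Odds(Pachyphila : Liomys) = 0.019417 / 0.0061261 ≈ 3.17.

3.17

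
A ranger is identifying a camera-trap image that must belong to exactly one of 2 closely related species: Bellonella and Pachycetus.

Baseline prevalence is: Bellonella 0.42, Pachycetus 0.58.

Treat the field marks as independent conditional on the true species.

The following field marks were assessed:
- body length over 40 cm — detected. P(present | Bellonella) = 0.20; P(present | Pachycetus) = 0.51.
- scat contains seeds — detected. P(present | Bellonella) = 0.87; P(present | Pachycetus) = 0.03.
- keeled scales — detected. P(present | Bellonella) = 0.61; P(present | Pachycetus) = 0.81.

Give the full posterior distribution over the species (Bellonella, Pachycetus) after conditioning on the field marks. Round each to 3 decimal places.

0.861, 0.139

Multiply each prior by the joint likelihood of the field mark pattern:
  Bellonella: 0.42 × 0.20 × 0.87 × 0.61 = 0.044579
  Pachycetus: 0.58 × 0.51 × 0.03 × 0.81 = 0.0071879
Normalizing constant Z = 0.044579 + 0.0071879 = 0.051767.
P(Bellonella | evidence) = 0.044579 / 0.051767 ≈ 0.861
P(Pachycetus | evidence) = 0.0071879 / 0.051767 ≈ 0.139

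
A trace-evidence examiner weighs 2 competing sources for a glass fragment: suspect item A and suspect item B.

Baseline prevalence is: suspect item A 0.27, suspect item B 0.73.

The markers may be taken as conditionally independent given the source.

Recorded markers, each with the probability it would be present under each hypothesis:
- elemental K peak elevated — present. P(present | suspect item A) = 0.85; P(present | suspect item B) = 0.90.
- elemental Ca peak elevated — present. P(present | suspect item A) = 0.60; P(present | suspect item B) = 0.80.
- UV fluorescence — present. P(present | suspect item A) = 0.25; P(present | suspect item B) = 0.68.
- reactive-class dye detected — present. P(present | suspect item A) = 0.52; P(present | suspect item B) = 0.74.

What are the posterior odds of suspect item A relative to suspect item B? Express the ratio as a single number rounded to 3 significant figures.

Posterior odds equal prior odds times the likelihood ratio; only the two competing hypotheses matter.
  suspect item A: 0.27 × 0.85 × 0.60 × 0.25 × 0.52 = 0.017901
  suspect item B: 0.73 × 0.90 × 0.80 × 0.68 × 0.74 = 0.26448
Odds(suspect item A : suspect item B) = 0.017901 / 0.26448 ≈ 0.0677.

0.0677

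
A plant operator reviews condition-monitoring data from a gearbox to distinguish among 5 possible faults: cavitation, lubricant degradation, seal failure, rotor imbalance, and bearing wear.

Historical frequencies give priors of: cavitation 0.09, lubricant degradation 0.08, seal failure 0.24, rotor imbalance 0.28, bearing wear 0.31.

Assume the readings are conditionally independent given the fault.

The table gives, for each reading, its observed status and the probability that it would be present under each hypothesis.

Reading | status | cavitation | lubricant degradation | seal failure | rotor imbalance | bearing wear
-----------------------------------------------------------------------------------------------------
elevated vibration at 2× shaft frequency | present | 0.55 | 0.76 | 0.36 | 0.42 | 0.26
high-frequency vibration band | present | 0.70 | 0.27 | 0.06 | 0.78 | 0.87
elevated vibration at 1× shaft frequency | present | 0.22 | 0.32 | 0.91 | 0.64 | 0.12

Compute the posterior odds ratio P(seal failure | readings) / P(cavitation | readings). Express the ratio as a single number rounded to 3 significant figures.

The normalizing constant cancels in an odds ratio, so compute prior × likelihood for the two hypotheses only:
  seal failure: 0.24 × 0.36 × 0.06 × 0.91 = 0.0047174
  cavitation: 0.09 × 0.55 × 0.70 × 0.22 = 0.007623
Posterior odds = 0.0047174 / 0.007623 ≈ 0.619.

0.619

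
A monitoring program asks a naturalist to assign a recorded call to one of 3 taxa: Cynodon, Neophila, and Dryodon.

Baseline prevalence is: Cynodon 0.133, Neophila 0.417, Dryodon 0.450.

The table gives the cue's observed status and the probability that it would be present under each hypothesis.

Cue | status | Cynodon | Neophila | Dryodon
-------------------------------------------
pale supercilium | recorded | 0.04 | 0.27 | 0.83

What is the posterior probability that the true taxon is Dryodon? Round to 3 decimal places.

For each hypothesis, the unnormalized posterior weight is prior × likelihood:
  Cynodon: 0.133 × 0.04 = 0.00532
  Neophila: 0.417 × 0.27 = 0.11259
  Dryodon: 0.450 × 0.83 = 0.3735
Marginal likelihood of the evidence = 0.49141.
P(Dryodon | evidence) = 0.3735 / 0.49141 ≈ 0.760.

0.760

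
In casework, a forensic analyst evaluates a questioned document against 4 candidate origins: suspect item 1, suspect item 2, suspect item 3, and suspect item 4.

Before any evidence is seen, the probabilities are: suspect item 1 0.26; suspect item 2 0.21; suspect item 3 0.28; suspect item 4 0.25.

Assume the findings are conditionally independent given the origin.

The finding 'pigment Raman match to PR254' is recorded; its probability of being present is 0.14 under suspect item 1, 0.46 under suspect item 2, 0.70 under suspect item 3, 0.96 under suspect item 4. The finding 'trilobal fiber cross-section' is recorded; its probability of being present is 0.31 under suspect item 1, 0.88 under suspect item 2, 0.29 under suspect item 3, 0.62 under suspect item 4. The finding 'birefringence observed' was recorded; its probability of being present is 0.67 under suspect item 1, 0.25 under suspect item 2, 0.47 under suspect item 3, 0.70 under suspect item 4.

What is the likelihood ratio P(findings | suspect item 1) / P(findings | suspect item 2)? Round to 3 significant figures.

Joint likelihood of the evidence pattern under each hypothesis:
  suspect item 1: 0.14 × 0.31 × 0.67 = 0.029078
  suspect item 2: 0.46 × 0.88 × 0.25 = 0.1012
Bayes factor = 0.029078 / 0.1012 ≈ 0.287

0.287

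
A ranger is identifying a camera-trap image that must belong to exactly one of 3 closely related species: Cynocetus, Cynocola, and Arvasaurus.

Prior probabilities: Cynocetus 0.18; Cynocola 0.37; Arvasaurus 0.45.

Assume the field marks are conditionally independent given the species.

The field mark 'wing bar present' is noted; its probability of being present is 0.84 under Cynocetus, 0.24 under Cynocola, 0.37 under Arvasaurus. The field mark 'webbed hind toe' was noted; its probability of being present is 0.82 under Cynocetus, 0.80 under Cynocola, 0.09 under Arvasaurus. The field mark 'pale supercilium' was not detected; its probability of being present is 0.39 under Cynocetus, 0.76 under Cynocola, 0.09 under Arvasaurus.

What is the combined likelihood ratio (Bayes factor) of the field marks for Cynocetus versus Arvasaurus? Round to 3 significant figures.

13.9

The Bayes factor is the ratio of the joint likelihoods of the field mark pattern under the two hypotheses (using 1 − P(present | H) for each absent field mark).
  Cynocetus: 0.84 × 0.82 × (1 − 0.39) = 0.42017
  Arvasaurus: 0.37 × 0.09 × (1 − 0.09) = 0.030303
Bayes factor = 0.42017 / 0.030303 ≈ 13.9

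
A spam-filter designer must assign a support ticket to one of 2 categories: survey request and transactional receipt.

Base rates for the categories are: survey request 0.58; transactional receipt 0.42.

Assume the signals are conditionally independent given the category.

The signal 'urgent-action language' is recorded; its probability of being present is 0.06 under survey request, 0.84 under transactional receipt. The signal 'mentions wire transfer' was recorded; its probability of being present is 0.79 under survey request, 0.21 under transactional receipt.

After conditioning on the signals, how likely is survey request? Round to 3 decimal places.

0.271

Multiply each prior by the joint likelihood of the signal pattern:
  survey request: 0.58 × 0.06 × 0.79 = 0.027492
  transactional receipt: 0.42 × 0.84 × 0.21 = 0.074088
Normalizing constant Z = 0.027492 + 0.074088 = 0.10158.
P(survey request | evidence) = 0.027492 / 0.10158 ≈ 0.271.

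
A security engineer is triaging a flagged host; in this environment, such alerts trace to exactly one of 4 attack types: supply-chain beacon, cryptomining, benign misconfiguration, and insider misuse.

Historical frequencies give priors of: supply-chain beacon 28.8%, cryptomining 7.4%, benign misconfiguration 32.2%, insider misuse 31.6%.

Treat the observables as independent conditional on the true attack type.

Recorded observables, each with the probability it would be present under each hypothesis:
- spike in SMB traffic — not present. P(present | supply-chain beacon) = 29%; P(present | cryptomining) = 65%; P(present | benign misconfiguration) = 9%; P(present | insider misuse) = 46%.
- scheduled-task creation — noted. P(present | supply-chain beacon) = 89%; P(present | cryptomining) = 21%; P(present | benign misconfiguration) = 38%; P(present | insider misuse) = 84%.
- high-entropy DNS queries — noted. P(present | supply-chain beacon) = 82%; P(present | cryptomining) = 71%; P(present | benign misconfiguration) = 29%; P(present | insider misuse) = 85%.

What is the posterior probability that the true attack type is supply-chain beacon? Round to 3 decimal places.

Multiply each prior by the joint likelihood of the observable pattern (using 1 − P(present | H) for each absent observable):
  supply-chain beacon: 0.288 × (1 − 0.29) × 0.89 × 0.82 = 0.14923
  cryptomining: 0.074 × (1 − 0.65) × 0.21 × 0.71 = 0.0038617
  benign misconfiguration: 0.322 × (1 − 0.09) × 0.38 × 0.29 = 0.032291
  insider misuse: 0.316 × (1 − 0.46) × 0.84 × 0.85 = 0.12184
Normalizing constant Z = 0.14923 + 0.0038617 + 0.032291 + 0.12184 = 0.30722.
P(supply-chain beacon | evidence) = 0.14923 / 0.30722 ≈ 0.486.

0.486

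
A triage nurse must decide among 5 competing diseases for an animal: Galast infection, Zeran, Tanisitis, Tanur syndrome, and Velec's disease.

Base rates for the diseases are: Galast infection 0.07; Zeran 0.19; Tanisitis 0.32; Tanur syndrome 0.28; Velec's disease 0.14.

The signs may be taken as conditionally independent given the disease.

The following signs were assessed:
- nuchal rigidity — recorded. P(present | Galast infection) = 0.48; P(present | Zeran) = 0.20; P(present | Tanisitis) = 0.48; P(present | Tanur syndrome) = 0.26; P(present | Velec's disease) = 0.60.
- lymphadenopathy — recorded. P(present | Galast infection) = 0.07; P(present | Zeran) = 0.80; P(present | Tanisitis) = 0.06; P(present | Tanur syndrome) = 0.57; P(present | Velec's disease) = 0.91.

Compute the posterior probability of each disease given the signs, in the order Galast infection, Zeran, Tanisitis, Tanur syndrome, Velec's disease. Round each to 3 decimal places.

0.015, 0.190, 0.058, 0.260, 0.478

For each hypothesis, the unnormalized posterior weight is prior × product of the sign likelihoods:
  Galast infection: 0.07 × 0.48 × 0.07 = 0.002352
  Zeran: 0.19 × 0.20 × 0.80 = 0.0304
  Tanisitis: 0.32 × 0.48 × 0.06 = 0.009216
  Tanur syndrome: 0.28 × 0.26 × 0.57 = 0.041496
  Velec's disease: 0.14 × 0.60 × 0.91 = 0.07644
Normalizing constant Z = 0.002352 + 0.0304 + 0.009216 + 0.041496 + 0.07644 = 0.1599.
P(Galast infection | evidence) = 0.002352 / 0.1599 ≈ 0.015
P(Zeran | evidence) = 0.0304 / 0.1599 ≈ 0.190
P(Tanisitis | evidence) = 0.009216 / 0.1599 ≈ 0.058
P(Tanur syndrome | evidence) = 0.041496 / 0.1599 ≈ 0.260
P(Velec's disease | evidence) = 0.07644 / 0.1599 ≈ 0.478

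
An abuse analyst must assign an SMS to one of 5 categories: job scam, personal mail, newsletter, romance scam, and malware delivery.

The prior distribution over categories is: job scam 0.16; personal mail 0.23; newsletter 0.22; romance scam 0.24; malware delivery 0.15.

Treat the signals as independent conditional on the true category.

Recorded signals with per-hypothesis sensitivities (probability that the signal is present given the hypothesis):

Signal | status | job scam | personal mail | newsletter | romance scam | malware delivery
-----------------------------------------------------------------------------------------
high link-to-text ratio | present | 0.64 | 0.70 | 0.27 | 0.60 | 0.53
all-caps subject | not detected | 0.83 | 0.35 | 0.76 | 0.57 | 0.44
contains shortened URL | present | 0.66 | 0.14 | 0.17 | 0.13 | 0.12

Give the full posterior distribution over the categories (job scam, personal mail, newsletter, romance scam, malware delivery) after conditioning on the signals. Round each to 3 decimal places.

By Bayes' rule with conditional independence, the unnormalized weight for each hypothesis is prior × ∏ likelihoods (using 1 − P(present | H) for each absent signal):
  job scam: 0.16 × 0.64 × (1 − 0.83) × 0.66 = 0.011489
  personal mail: 0.23 × 0.70 × (1 − 0.35) × 0.14 = 0.014651
  newsletter: 0.22 × 0.27 × (1 − 0.76) × 0.17 = 0.0024235
  romance scam: 0.24 × 0.60 × (1 − 0.57) × 0.13 = 0.0080496
  malware delivery: 0.15 × 0.53 × (1 − 0.44) × 0.12 = 0.0053424
Normalizing constant Z = 0.011489 + 0.014651 + 0.0024235 + 0.0080496 + 0.0053424 = 0.041956.
P(job scam | evidence) = 0.011489 / 0.041956 ≈ 0.274
P(personal mail | evidence) = 0.014651 / 0.041956 ≈ 0.349
P(newsletter | evidence) = 0.0024235 / 0.041956 ≈ 0.058
P(romance scam | evidence) = 0.0080496 / 0.041956 ≈ 0.192
P(malware delivery | evidence) = 0.0053424 / 0.041956 ≈ 0.127

0.274, 0.349, 0.058, 0.192, 0.127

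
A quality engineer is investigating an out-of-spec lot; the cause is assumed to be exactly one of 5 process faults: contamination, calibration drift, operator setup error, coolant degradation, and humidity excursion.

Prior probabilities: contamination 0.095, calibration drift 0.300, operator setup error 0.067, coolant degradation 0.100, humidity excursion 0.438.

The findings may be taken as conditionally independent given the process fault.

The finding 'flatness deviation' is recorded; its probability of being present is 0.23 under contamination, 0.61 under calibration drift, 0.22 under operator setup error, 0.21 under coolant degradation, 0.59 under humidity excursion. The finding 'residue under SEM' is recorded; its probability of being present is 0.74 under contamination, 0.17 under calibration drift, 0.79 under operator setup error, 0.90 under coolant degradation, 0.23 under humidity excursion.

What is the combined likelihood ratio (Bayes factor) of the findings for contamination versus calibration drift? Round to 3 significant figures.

1.64

Joint likelihood of the evidence pattern under each hypothesis:
  contamination: 0.23 × 0.74 = 0.1702
  calibration drift: 0.61 × 0.17 = 0.1037
Bayes factor = 0.1702 / 0.1037 ≈ 1.64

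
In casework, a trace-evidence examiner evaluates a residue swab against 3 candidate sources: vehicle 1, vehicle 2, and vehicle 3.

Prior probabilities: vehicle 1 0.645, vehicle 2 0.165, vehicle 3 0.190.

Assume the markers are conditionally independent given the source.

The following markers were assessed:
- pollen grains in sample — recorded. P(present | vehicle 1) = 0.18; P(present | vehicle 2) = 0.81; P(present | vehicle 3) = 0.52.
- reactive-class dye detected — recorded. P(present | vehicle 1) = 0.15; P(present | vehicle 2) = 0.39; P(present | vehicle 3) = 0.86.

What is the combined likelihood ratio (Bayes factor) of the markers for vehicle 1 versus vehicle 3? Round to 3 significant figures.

0.0604

The Bayes factor is the ratio of the joint likelihoods of the marker pattern under the two hypotheses.
  vehicle 1: 0.18 × 0.15 = 0.027
  vehicle 3: 0.52 × 0.86 = 0.4472
Bayes factor = 0.027 / 0.4472 ≈ 0.0604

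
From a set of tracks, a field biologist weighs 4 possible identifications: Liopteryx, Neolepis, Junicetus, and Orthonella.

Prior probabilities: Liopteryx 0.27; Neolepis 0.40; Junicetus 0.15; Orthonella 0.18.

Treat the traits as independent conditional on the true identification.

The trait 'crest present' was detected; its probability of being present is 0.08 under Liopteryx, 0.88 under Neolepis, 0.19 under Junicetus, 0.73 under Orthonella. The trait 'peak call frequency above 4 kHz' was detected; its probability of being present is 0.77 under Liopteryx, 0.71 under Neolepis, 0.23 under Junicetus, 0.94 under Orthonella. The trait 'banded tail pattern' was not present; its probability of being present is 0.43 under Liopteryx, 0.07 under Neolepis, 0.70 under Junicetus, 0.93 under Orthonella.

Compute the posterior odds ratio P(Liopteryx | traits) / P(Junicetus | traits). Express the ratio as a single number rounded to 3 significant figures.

4.82

Unnormalized posterior weight (prior times the trait likelihoods) for each of the two hypotheses (using 1 − P(present | H) for each absent trait):
  Liopteryx: 0.27 × 0.08 × 0.77 × (1 − 0.43) = 0.0094802
  Junicetus: 0.15 × 0.19 × 0.23 × (1 − 0.70) = 0.0019665
Odds(Liopteryx : Junicetus) = 0.0094802 / 0.0019665 ≈ 4.82.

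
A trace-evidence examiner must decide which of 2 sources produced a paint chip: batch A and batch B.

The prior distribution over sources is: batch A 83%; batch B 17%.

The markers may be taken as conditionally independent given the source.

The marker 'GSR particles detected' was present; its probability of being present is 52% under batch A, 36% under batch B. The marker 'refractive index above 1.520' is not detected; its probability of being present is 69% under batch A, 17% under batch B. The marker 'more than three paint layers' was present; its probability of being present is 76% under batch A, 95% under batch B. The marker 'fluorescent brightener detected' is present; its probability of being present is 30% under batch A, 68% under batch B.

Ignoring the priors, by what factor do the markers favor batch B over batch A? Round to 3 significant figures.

Joint likelihood of the marker pattern under each hypothesis (using 1 − P(present | H) for each absent marker):
  batch B: 0.36 × (1 − 0.17) × 0.95 × 0.68 = 0.19302
  batch A: 0.52 × (1 − 0.69) × 0.76 × 0.30 = 0.036754
Bayes factor = 0.19302 / 0.036754 ≈ 5.25

5.25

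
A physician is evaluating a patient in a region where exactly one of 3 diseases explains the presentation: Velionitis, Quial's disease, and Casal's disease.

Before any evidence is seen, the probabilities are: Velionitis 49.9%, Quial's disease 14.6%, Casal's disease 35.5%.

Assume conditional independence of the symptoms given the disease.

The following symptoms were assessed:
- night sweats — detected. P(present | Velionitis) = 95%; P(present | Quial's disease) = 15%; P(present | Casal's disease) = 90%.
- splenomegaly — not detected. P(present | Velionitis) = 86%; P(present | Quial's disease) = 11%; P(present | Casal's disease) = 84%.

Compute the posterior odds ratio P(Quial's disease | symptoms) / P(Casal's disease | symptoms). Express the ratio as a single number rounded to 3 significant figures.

Unnormalized posterior weight (prior times the symptom likelihoods) for each of the two hypotheses (using 1 − P(present | H) for each absent symptom):
  Quial's disease: 0.146 × 0.15 × (1 − 0.11) = 0.019491
  Casal's disease: 0.355 × 0.90 × (1 − 0.84) = 0.05112
Posterior odds = 0.019491 / 0.05112 ≈ 0.381.

0.381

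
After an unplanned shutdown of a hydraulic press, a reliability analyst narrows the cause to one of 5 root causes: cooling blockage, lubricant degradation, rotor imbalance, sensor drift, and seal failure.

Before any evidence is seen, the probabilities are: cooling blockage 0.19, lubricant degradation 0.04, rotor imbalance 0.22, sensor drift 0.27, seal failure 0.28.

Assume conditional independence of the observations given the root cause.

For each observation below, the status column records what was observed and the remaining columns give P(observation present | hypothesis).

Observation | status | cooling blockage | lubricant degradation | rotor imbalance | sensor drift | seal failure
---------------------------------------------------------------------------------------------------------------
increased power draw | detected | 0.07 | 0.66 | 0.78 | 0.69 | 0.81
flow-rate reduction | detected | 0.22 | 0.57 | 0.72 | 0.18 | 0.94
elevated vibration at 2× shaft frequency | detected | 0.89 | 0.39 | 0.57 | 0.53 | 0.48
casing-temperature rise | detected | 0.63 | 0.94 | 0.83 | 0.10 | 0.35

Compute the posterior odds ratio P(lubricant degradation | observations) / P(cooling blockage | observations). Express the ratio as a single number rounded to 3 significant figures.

Posterior odds equal prior odds times the likelihood ratio; only the two competing hypotheses matter.
  lubricant degradation: 0.04 × 0.66 × 0.57 × 0.39 × 0.94 = 0.0055166
  cooling blockage: 0.19 × 0.07 × 0.22 × 0.89 × 0.63 = 0.0016406
Posterior odds = 0.0055166 / 0.0016406 ≈ 3.36.

3.36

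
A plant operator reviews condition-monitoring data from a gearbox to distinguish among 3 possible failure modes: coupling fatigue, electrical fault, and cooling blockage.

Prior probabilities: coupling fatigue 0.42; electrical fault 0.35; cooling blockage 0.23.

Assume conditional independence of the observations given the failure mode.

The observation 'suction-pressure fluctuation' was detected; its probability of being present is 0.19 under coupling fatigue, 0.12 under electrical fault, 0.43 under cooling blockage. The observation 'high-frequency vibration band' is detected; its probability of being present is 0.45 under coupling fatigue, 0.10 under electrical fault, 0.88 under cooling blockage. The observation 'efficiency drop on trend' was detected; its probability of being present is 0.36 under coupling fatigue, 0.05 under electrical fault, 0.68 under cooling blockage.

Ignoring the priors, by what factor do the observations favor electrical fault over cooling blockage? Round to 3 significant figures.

0.00233

Take the product of per-observation likelihoods under each hypothesis, then divide.
  electrical fault: 0.12 × 0.10 × 0.05 = 0.0006
  cooling blockage: 0.43 × 0.88 × 0.68 = 0.25731
Bayes factor = 0.0006 / 0.25731 ≈ 0.00233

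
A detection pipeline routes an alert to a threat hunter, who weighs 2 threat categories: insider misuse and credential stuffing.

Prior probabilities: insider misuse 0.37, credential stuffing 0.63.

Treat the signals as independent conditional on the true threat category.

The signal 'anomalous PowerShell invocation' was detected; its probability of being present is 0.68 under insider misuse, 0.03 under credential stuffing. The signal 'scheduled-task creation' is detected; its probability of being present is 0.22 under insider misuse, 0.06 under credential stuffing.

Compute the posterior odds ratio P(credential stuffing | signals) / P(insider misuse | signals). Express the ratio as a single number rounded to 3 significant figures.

Posterior odds equal prior odds times the likelihood ratio; only the two competing hypotheses matter.
  credential stuffing: 0.63 × 0.03 × 0.06 = 0.001134
  insider misuse: 0.37 × 0.68 × 0.22 = 0.055352
Posterior odds = 0.001134 / 0.055352 ≈ 0.0205.

0.0205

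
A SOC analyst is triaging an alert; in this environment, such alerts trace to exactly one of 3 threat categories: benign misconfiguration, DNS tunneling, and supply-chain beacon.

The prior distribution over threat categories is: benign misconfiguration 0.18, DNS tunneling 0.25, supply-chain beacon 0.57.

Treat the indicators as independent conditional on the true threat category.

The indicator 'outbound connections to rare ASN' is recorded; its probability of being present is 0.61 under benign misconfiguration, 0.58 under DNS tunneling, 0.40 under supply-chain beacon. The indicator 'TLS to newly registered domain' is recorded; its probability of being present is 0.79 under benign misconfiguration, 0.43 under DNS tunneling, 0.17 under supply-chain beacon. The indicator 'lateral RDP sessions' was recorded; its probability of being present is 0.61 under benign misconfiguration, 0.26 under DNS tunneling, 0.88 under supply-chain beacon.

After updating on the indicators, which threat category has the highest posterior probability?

benign misconfiguration

By Bayes' rule with conditional independence, the unnormalized weight for each hypothesis is prior × ∏ likelihoods:
  benign misconfiguration: 0.18 × 0.61 × 0.79 × 0.61 = 0.052913
  DNS tunneling: 0.25 × 0.58 × 0.43 × 0.26 = 0.016211
  supply-chain beacon: 0.57 × 0.40 × 0.17 × 0.88 = 0.034109
Normalizing constant Z = 0.052913 + 0.016211 + 0.034109 = 0.10323.
P(benign misconfiguration | evidence) ≈ 0.052913 / 0.10323 ≈ 0.513
P(DNS tunneling | evidence) ≈ 0.016211 / 0.10323 ≈ 0.157
P(supply-chain beacon | evidence) ≈ 0.034109 / 0.10323 ≈ 0.330
The largest is 0.513, so benign misconfiguration is most probable.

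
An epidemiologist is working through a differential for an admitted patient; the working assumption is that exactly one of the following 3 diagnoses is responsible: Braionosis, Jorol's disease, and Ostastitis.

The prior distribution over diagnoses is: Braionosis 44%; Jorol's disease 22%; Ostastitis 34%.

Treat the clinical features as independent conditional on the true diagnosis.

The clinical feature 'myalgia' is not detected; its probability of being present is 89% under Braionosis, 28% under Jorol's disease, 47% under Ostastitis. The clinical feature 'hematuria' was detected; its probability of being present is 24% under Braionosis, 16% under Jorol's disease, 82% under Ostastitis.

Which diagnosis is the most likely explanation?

Ostastitis

Multiply each prior by the joint likelihood of the clinical feature pattern (using 1 − P(present | H) for each absent clinical feature):
  Braionosis: 0.44 × (1 − 0.89) × 0.24 = 0.011616
  Jorol's disease: 0.22 × (1 − 0.28) × 0.16 = 0.025344
  Ostastitis: 0.34 × (1 − 0.47) × 0.82 = 0.14776
Marginal likelihood of the evidence = 0.18472.
P(Braionosis | evidence) ≈ 0.011616 / 0.18472 ≈ 0.063
P(Jorol's disease | evidence) ≈ 0.025344 / 0.18472 ≈ 0.137
P(Ostastitis | evidence) ≈ 0.14776 / 0.18472 ≈ 0.800
The largest is 0.800, so Ostastitis is most probable.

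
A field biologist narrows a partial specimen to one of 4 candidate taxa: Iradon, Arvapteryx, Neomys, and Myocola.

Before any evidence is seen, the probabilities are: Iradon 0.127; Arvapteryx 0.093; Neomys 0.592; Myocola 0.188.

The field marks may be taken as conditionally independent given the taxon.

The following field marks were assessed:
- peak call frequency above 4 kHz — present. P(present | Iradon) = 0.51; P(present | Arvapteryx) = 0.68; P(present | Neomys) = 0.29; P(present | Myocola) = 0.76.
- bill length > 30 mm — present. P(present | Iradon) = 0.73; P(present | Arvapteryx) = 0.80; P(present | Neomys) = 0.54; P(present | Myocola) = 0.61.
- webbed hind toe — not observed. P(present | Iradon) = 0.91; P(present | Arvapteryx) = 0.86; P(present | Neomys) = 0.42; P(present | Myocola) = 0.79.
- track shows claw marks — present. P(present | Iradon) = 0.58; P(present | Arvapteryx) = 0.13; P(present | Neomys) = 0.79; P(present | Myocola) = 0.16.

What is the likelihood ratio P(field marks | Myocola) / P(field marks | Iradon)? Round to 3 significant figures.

0.802

Take the product of per-field mark likelihoods under each hypothesis (using 1 − P(present | H) for each absent field mark), then divide.
  Myocola: 0.76 × 0.61 × (1 − 0.79) × 0.16 = 0.015577
  Iradon: 0.51 × 0.73 × (1 − 0.91) × 0.58 = 0.019434
Bayes factor = 0.015577 / 0.019434 ≈ 0.802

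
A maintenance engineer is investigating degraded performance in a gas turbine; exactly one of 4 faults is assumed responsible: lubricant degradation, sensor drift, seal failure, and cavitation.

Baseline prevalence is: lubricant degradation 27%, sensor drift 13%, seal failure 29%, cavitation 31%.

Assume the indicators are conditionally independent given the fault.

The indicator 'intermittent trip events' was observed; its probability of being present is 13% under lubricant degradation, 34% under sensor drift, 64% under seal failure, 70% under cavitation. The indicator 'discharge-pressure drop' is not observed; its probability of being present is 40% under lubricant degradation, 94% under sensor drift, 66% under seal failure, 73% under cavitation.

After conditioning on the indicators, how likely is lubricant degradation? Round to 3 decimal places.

Multiply each prior by the joint likelihood of the indicator pattern (using 1 − P(present | H) for each absent indicator):
  lubricant degradation: 0.27 × 0.13 × (1 − 0.40) = 0.02106
  sensor drift: 0.13 × 0.34 × (1 − 0.94) = 0.002652
  seal failure: 0.29 × 0.64 × (1 − 0.66) = 0.063104
  cavitation: 0.31 × 0.70 × (1 − 0.73) = 0.05859
Marginal likelihood of the evidence = 0.14541.
P(lubricant degradation | evidence) = 0.02106 / 0.14541 ≈ 0.145.

0.145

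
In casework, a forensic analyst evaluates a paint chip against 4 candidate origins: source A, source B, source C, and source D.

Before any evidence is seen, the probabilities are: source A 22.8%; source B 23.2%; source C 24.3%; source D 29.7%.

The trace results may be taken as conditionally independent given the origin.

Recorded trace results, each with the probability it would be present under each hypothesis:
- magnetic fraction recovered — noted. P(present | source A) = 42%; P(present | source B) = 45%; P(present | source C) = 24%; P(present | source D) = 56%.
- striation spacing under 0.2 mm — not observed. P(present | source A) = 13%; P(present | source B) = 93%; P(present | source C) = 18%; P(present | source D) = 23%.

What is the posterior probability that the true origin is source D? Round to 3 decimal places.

By Bayes' rule with conditional independence, the unnormalized weight for each hypothesis is prior × ∏ likelihoods (using 1 − P(present | H) for each absent trace result):
  source A: 0.228 × 0.42 × (1 − 0.13) = 0.083311
  source B: 0.232 × 0.45 × (1 − 0.93) = 0.007308
  source C: 0.243 × 0.24 × (1 − 0.18) = 0.047822
  source D: 0.297 × 0.56 × (1 − 0.23) = 0.12807
Normalizing constant Z = 0.083311 + 0.007308 + 0.047822 + 0.12807 = 0.26651.
P(source D | evidence) = 0.12807 / 0.26651 ≈ 0.481.

0.481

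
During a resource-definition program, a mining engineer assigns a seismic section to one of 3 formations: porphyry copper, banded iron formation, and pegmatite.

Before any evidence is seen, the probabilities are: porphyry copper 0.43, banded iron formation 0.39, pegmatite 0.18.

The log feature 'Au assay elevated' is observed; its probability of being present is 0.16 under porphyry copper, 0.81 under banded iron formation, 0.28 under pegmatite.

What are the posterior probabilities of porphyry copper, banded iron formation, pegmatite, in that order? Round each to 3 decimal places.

0.158, 0.726, 0.116

For each hypothesis, the unnormalized posterior weight is prior × likelihood:
  porphyry copper: 0.43 × 0.16 = 0.0688
  banded iron formation: 0.39 × 0.81 = 0.3159
  pegmatite: 0.18 × 0.28 = 0.0504
Marginal likelihood of the evidence = 0.4351.
P(porphyry copper | evidence) = 0.0688 / 0.4351 ≈ 0.158
P(banded iron formation | evidence) = 0.3159 / 0.4351 ≈ 0.726
P(pegmatite | evidence) = 0.0504 / 0.4351 ≈ 0.116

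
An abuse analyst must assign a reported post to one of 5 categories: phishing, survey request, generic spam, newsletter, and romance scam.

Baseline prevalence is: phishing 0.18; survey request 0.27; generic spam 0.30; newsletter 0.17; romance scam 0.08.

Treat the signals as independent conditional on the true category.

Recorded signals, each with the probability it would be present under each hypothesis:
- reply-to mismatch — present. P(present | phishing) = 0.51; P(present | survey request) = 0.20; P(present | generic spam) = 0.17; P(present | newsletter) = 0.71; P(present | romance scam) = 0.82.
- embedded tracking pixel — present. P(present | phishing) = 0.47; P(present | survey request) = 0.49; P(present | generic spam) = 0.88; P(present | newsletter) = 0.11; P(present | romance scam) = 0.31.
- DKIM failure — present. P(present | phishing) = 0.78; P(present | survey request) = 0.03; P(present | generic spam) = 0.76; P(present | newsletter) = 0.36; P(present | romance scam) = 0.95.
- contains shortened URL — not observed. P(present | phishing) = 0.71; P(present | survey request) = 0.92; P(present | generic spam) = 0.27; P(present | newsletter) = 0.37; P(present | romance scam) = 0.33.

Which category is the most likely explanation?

Multiply each prior by the joint likelihood of the signal pattern (using 1 − P(present | H) for each absent signal):
  phishing: 0.18 × 0.51 × 0.47 × 0.78 × (1 − 0.71) = 0.0097596
  survey request: 0.27 × 0.20 × 0.49 × 0.03 × (1 − 0.92) = 6.3504e-05
  generic spam: 0.30 × 0.17 × 0.88 × 0.76 × (1 − 0.27) = 0.024899
  newsletter: 0.17 × 0.71 × 0.11 × 0.36 × (1 − 0.37) = 0.0030112
  romance scam: 0.08 × 0.82 × 0.31 × 0.95 × (1 − 0.33) = 0.012944
Marginal likelihood of the evidence = 0.050678.
P(phishing | evidence) ≈ 0.0097596 / 0.050678 ≈ 0.193
P(survey request | evidence) ≈ 6.3504e-05 / 0.050678 ≈ 0.001
P(generic spam | evidence) ≈ 0.024899 / 0.050678 ≈ 0.491
P(newsletter | evidence) ≈ 0.0030112 / 0.050678 ≈ 0.059
P(romance scam | evidence) ≈ 0.012944 / 0.050678 ≈ 0.255
The largest is 0.491, so generic spam is most probable.

generic spam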